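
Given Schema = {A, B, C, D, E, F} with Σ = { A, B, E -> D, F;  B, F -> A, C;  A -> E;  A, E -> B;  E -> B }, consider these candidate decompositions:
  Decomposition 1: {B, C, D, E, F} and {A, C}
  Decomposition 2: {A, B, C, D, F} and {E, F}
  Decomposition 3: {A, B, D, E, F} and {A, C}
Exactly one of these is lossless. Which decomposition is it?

Decomposition 3

Decomposition 1: common = {C}, closure = {C} → lossy.
Decomposition 2: common = {F}, closure = {F} → lossy.
Decomposition 3: common = {A}, closure = {A, B, C, D, E, F} → lossless.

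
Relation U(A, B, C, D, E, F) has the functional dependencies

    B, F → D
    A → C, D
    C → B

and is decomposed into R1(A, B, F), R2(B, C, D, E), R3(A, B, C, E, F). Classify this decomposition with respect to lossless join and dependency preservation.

Lossless test (chase): Rows 1 and 3 agree on B, F; apply B, F→D and equate their D entries. Rows 1 and 3 agree on A; apply A→C, D and equate their C, D entries. No row becomes fully distinguished — the join is lossy.
Dependency preservation: the restricted closure of {B, F} across the fragments never reaches {D}, so B, F → D cannot be enforced without a join — not preserved.

lossy and not dependency-preserving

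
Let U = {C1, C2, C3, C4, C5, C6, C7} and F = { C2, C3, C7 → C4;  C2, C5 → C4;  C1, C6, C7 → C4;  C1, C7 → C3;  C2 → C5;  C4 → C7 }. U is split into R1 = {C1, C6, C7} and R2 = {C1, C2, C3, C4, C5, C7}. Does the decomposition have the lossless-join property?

No

Common attributes: R1 ∩ R2 = {C1, C7}.
Closure of {C1, C7}: C1, C7 → C3 applies, adding C3. So (C1, C7)⁺ = {C1, C3, C7}.
The closure contains neither all of R1 = {C1, C6, C7} nor all of R2 = {C1, C2, C3, C4, C5, C7}, so the common attributes are not a superkey of either fragment. The join is lossy.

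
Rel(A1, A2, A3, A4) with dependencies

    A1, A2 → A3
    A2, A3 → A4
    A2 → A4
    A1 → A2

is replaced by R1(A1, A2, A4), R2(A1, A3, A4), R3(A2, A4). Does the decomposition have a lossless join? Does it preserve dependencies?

Lossless test (chase): Rows 1 and 2 agree on A1; apply A1→A2 and equate their A2 entries. Rows 1 and 2 agree on A1, A2; apply A1, A2→A3 and equate their A3 entries. Row 1 is now all distinguished symbols — the join is lossless.
Dependency preservation: A1, A2 → A3; A2, A3 → A4 are not contained in any single fragment, but the restricted closure of each left-hand side across the fragments still reaches the right-hand side; the remaining FDs each lie inside some fragment. All dependencies are preserved.

lossless and dependency-preserving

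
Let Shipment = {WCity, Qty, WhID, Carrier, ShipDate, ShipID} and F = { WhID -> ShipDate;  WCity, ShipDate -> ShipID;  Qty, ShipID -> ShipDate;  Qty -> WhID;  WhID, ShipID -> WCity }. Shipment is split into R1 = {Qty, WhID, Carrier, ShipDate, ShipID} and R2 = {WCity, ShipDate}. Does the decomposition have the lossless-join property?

No

Common attributes: R1 ∩ R2 = {ShipDate}.
No dependency enlarges {ShipDate}, so (ShipDate)⁺ = {ShipDate}.
The closure contains neither all of R1 = {Qty, WhID, Carrier, ShipDate, ShipID} nor all of R2 = {WCity, ShipDate}, so the common attributes are not a superkey of either fragment. The join is lossy.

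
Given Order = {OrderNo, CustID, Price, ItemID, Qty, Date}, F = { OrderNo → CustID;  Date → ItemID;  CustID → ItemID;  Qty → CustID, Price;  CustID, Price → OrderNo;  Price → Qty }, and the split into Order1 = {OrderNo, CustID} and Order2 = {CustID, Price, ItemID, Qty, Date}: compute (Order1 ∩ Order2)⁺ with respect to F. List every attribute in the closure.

CustID, ItemID

Order1 ∩ Order2 = {CustID}.
CustID → ItemID applies, adding ItemID
Closure: {CustID, ItemID}.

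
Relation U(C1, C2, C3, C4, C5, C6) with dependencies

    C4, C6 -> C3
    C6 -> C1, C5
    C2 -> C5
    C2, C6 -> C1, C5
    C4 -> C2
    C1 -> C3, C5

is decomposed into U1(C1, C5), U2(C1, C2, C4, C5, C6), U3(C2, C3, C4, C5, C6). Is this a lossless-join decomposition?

Yes

Chase test. Columns are C1, C2, C3, C4, C5, C6; row i has aⱼ where attribute j ∈ Ui, else bᵢⱼ.
Initial tableau (one row per fragment):
  row 1: a1 b12 b13 b14 a5 b16
  row 2: a1 a2 b23 a4 a5 a6
  row 3: b31 a2 a3 a4 a5 a6
Rows 2 and 3 agree on C4, C6; apply C4, C6→C3 and equate their C3 entries.
Rows 2 and 3 agree on C6; apply C6→C1, C5 and equate their C1, C5 entries.
Rows 1 and 2 agree on C1; apply C1→C3, C5 and equate their C3, C5 entries.
Row 2 is now all distinguished symbols — the join is lossless.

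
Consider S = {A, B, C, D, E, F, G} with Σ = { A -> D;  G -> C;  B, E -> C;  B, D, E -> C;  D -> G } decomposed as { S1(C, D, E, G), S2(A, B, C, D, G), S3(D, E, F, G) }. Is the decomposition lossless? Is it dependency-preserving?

Lossless test (chase): Rows 1 and 3 agree on G; apply G→C and equate their C entries. No row becomes fully distinguished — the join is lossy.
Dependency preservation: the restricted closure of {B, E} across the fragments never reaches {C}, so B, E → C cannot be enforced without a join — not preserved.

lossy and not dependency-preserving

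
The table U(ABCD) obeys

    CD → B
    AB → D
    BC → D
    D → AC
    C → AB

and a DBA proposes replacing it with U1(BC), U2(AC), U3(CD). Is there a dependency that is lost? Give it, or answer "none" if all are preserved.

AB → D

Check AB → D: no single fragment contains all of {ABD}, and the restricted closure of {AB} across the fragments never reaches {D}.
CD → B is preserved.
BC → D is preserved.
D → AC is preserved.
C → AB is preserved.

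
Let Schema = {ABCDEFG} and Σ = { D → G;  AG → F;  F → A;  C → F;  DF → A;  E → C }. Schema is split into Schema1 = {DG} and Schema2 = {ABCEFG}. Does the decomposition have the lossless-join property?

No

Common attributes: Schema1 ∩ Schema2 = {G}.
No dependency enlarges {G}, so (G)⁺ = {G}.
The closure contains neither all of Schema1 = {DG} nor all of Schema2 = {ABCEFG}, so the common attributes are not a superkey of either fragment. The join is lossy.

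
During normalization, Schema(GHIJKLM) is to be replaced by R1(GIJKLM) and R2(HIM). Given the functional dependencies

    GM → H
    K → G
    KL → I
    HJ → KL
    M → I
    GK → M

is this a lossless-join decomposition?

No

Common attributes: R1 ∩ R2 = {IM}.
No dependency enlarges {IM}, so (IM)⁺ = {IM}.
The closure contains neither all of R1 = {GIJKLM} nor all of R2 = {HIM}, so the common attributes are not a superkey of either fragment. The join is lossy.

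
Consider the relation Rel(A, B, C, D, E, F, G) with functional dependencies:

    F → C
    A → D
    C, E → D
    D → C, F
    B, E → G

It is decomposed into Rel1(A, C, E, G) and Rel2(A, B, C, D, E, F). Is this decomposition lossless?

Common attributes: Rel1 ∩ Rel2 = {A, C, E}.
Closure of {A, C, E}: A → D applies, adding D; D → C, F applies, adding F. So (A, C, E)⁺ = {A, C, D, E, F}.
The closure contains neither all of Rel1 = {A, C, E, G} nor all of Rel2 = {A, B, C, D, E, F}, so the common attributes are not a superkey of either fragment. The join is lossy.

No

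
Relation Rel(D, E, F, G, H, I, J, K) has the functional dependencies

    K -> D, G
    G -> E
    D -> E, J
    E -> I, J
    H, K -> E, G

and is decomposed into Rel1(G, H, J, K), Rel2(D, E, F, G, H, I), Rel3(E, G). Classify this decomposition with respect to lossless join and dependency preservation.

Lossless test (chase): Rows 1 and 2 agree on G; apply G→E and equate their E entries. Rows 1 and 2 agree on E; apply E→I, J and equate their I, J entries. Rows 1 and 3 agree on E; apply E→I, J and equate their I, J entries. No row becomes fully distinguished — the join is lossy.
Dependency preservation: the restricted closure of {K} across the fragments never reaches {D, G}, so K → D, G cannot be enforced without a join — not preserved.

lossy and not dependency-preserving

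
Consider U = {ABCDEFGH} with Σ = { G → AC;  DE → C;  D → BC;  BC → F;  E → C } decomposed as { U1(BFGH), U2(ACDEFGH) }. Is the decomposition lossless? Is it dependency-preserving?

lossy and not dependency-preserving

Lossless test: (FGH)⁺ = {ACFGH}, which is a superkey of neither fragment — lossy.
Dependency preservation: the restricted closure of {D} across the fragments never reaches {BC}, so D → BC cannot be enforced without a join — not preserved.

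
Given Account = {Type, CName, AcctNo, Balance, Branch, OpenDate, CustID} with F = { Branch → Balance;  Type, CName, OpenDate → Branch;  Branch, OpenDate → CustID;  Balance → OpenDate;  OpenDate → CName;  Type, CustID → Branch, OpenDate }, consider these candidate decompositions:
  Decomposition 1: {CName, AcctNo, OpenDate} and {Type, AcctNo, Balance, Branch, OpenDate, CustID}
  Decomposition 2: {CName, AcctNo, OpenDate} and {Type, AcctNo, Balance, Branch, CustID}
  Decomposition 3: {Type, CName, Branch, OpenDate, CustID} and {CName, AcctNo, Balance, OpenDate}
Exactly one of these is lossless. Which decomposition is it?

Decomposition 1: common = {AcctNo, OpenDate}, closure = {CName, AcctNo, OpenDate} → lossless.
Decomposition 2: common = {AcctNo}, closure = {AcctNo} → lossy.
Decomposition 3: common = {CName, OpenDate}, closure = {CName, OpenDate} → lossy.

Decomposition 1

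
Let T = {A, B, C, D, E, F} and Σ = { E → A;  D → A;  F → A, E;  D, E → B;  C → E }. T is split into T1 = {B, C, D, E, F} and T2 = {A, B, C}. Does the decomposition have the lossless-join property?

Common attributes: T1 ∩ T2 = {B, C}.
Closure of {B, C}: C → E applies, adding E; E → A applies, adding A. So (B, C)⁺ = {A, B, C, E}.
This closure contains every attribute of T2, so T1 ∩ T2 → T2. The join is lossless.

Yes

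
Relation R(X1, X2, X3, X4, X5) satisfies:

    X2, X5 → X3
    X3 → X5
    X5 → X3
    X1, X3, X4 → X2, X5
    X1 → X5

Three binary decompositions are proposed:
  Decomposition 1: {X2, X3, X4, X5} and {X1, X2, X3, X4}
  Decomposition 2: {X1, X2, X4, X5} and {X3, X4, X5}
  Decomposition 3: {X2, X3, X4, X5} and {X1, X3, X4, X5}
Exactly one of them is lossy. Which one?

Decomposition 3

Decomposition 1: common = {X2, X3, X4}, closure = {X2, X3, X4, X5} → lossless.
Decomposition 2: common = {X4, X5}, closure = {X3, X4, X5} → lossless.
Decomposition 3: common = {X3, X4, X5}, closure = {X3, X4, X5} → lossy.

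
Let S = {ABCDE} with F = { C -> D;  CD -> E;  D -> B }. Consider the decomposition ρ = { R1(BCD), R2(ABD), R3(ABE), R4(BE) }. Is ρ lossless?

Chase test. Columns are ABCDE; row i has aⱼ where attribute j ∈ Ri, else bᵢⱼ.
Initial tableau (one row per fragment):
  row 1: b11 a2 a3 a4 b15
  row 2: a1 a2 b23 a4 b25
  row 3: a1 a2 b33 b34 a5
  row 4: b41 a2 b43 b44 a5
No row becomes fully distinguished — the join is lossy.

No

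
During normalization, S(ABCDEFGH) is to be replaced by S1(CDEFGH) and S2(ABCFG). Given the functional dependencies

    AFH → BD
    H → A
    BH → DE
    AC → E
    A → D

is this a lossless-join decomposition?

Common attributes: S1 ∩ S2 = {CFG}.
No dependency enlarges {CFG}, so (CFG)⁺ = {CFG}.
The closure contains neither all of S1 = {CDEFGH} nor all of S2 = {ABCFG}, so the common attributes are not a superkey of either fragment. The join is lossy.

No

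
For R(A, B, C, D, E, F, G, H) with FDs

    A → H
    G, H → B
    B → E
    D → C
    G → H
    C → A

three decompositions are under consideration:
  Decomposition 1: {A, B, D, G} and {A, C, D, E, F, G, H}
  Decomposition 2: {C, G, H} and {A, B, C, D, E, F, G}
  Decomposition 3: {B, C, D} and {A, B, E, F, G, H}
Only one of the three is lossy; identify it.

Decomposition 3

Decomposition 1: common = {A, D, G}, closure = {A, B, C, D, E, G, H} → lossless.
Decomposition 2: common = {C, G}, closure = {A, B, C, E, G, H} → lossless.
Decomposition 3: common = {B}, closure = {B, E} → lossy.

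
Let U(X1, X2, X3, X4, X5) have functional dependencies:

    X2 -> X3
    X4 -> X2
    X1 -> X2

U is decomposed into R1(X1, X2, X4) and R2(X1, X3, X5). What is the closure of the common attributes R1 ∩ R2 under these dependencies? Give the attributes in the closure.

X1, X2, X3

R1 ∩ R2 = {X1}.
X1 → X2 applies, adding X2
X2 → X3 applies, adding X3
Closure: {X1, X2, X3}.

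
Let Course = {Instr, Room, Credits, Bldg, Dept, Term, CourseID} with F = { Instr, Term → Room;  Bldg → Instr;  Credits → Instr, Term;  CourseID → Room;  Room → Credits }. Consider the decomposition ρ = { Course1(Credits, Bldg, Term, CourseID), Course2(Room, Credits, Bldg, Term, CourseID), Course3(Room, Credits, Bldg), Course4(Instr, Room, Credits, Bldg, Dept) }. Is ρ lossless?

Chase test. Columns are Instr, Room, Credits, Bldg, Dept, Term, CourseID; row i has aⱼ where attribute j ∈ Coursei, else bᵢⱼ.
Initial tableau (one row per fragment):
  row 1: b11 b12 a3 a4 b15 a6 a7
  row 2: b21 a2 a3 a4 b25 a6 a7
  row 3: b31 a2 a3 a4 b35 b36 b37
  row 4: a1 a2 a3 a4 a5 b46 b47
Rows 1 and 2 agree on Bldg; apply Bldg→Instr and equate their Instr entries.
Rows 1 and 3 agree on Bldg; apply Bldg→Instr and equate their Instr entries.
Rows 1 and 4 agree on Bldg; apply Bldg→Instr and equate their Instr entries.
Rows 1 and 3 agree on Credits; apply Credits→Instr, Term and equate their Instr, Term entries.
Rows 1 and 4 agree on Credits; apply Credits→Instr, Term and equate their Instr, Term entries.
Rows 1 and 2 agree on CourseID; apply CourseID→Room and equate their Room entries.
No row becomes fully distinguished — the join is lossy.

No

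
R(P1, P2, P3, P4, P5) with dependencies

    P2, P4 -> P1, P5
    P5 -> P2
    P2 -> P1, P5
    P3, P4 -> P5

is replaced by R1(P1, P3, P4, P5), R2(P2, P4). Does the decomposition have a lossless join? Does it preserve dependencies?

lossy and not dependency-preserving

Lossless test: (P4)⁺ = {P4}, which is a superkey of neither fragment — lossy.
Dependency preservation: the restricted closure of {P2, P4} across the fragments never reaches {P1, P5}, so P2, P4 → P1, P5 cannot be enforced without a join — not preserved.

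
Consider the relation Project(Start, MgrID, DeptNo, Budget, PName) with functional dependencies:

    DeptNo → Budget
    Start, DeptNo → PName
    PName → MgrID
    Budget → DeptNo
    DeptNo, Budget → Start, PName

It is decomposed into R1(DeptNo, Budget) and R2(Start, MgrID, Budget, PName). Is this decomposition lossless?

Yes

Common attributes: R1 ∩ R2 = {Budget}.
Closure of {Budget}: Budget → DeptNo applies, adding DeptNo; DeptNo, Budget → Start, PName applies, adding Start, PName; PName → MgrID applies, adding MgrID. So (Budget)⁺ = {Start, MgrID, DeptNo, Budget, PName}.
This closure contains every attribute of R1, so R1 ∩ R2 → R1. The join is lossless.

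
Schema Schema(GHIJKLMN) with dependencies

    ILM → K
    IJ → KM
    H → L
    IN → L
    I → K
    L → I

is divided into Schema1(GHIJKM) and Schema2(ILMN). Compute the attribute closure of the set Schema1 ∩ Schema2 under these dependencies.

Schema1 ∩ Schema2 = {IM}.
I → K applies, adding K
Closure: {IKM}.

IKM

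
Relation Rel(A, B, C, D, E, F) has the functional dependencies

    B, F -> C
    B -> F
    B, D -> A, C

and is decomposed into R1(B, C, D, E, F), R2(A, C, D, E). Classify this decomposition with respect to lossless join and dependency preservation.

lossy and not dependency-preserving

Lossless test: (C, D, E)⁺ = {C, D, E}, which is a superkey of neither fragment — lossy.
Dependency preservation: the restricted closure of {B, D} across the fragments never reaches {A, C}, so B, D → A, C cannot be enforced without a join — not preserved.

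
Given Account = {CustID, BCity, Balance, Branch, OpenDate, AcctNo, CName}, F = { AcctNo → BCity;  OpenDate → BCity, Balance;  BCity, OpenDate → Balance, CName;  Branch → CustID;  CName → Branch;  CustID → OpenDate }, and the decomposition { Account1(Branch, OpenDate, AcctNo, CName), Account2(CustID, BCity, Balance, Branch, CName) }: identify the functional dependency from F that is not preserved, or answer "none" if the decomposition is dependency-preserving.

Check AcctNo → BCity: no single fragment contains all of {BCity, AcctNo}, and the restricted closure of {AcctNo} across the fragments never reaches {BCity}.
OpenDate → BCity, Balance is preserved.
BCity, OpenDate → Balance, CName is preserved.
Branch → CustID is preserved.
CName → Branch is preserved.
CustID → OpenDate is preserved.

AcctNo → BCity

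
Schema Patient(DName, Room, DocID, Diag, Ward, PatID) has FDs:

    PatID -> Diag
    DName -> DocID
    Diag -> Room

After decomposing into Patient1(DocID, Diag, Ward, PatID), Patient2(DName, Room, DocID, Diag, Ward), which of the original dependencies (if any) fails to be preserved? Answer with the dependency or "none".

PatID → Diag lies within Patient1.
DName → DocID lies within Patient2.
Diag → Room lies within Patient2.
Every dependency is enforceable on the fragments, so the decomposition is dependency-preserving.

none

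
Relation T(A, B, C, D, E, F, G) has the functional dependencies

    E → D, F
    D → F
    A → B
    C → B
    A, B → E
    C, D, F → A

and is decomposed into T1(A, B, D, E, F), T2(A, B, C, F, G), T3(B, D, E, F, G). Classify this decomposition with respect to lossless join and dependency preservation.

Lossless test (chase): Rows 1 and 2 agree on A, B; apply A, B→E and equate their E entries. Rows 1 and 2 agree on E; apply E→D, F and equate their D, F entries. Row 2 is now all distinguished symbols — the join is lossless.
Dependency preservation: the restricted closure of {C, D, F} across the fragments never reaches {A}, so C, D, F → A cannot be enforced without a join — not preserved.

lossless but not dependency-preserving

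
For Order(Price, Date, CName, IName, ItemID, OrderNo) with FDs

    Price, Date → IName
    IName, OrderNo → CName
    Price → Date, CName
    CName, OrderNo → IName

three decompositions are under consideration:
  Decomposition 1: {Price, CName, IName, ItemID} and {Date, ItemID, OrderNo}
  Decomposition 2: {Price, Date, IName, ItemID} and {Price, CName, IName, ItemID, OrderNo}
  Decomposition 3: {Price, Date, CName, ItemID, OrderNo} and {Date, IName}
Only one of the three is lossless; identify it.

Decomposition 2

Decomposition 1: common = {ItemID}, closure = {ItemID} → lossy.
Decomposition 2: common = {Price, IName, ItemID}, closure = {Price, Date, CName, IName, ItemID} → lossless.
Decomposition 3: common = {Date}, closure = {Date} → lossy.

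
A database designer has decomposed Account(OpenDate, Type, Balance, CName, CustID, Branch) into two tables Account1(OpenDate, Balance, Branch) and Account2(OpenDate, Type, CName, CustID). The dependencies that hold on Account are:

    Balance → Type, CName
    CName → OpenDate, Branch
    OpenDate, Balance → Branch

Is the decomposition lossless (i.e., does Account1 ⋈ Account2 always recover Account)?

Common attributes: Account1 ∩ Account2 = {OpenDate}.
No dependency enlarges {OpenDate}, so (OpenDate)⁺ = {OpenDate}.
The closure contains neither all of Account1 = {OpenDate, Balance, Branch} nor all of Account2 = {OpenDate, Type, CName, CustID}, so the common attributes are not a superkey of either fragment. The join is lossy.

No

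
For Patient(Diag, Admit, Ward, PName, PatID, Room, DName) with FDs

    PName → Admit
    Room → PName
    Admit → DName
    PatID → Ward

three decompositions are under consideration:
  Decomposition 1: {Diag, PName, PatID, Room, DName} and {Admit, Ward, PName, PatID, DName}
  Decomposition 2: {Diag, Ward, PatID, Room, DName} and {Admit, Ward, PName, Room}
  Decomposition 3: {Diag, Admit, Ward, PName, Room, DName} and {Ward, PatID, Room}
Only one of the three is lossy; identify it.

Decomposition 3

Decomposition 1: common = {PName, PatID, DName}, closure = {Admit, Ward, PName, PatID, DName} → lossless.
Decomposition 2: common = {Ward, Room}, closure = {Admit, Ward, PName, Room, DName} → lossless.
Decomposition 3: common = {Ward, Room}, closure = {Admit, Ward, PName, Room, DName} → lossy.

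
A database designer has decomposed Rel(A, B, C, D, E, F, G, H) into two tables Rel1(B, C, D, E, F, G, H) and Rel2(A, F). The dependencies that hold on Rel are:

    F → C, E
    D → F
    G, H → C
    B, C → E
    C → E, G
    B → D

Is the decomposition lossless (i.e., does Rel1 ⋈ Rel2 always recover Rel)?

No

Common attributes: Rel1 ∩ Rel2 = {F}.
Closure of {F}: F → C, E applies, adding C, E; C → E, G applies, adding G. So (F)⁺ = {C, E, F, G}.
The closure contains neither all of Rel1 = {B, C, D, E, F, G, H} nor all of Rel2 = {A, F}, so the common attributes are not a superkey of either fragment. The join is lossy.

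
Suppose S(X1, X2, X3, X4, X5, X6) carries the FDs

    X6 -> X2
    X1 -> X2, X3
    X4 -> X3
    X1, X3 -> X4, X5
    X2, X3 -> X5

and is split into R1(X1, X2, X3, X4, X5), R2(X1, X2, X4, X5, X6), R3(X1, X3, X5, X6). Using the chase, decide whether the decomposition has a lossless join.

Yes

Chase test. Columns are X1, X2, X3, X4, X5, X6; row i has aⱼ where attribute j ∈ Ri, else bᵢⱼ.
Initial tableau (one row per fragment):
  row 1: a1 a2 a3 a4 a5 b16
  row 2: a1 a2 b23 a4 a5 a6
  row 3: a1 b32 a3 b34 a5 a6
Rows 2 and 3 agree on X6; apply X6→X2 and equate their X2 entries.
Rows 1 and 2 agree on X1; apply X1→X2, X3 and equate their X2, X3 entries.
Rows 1 and 3 agree on X1, X3; apply X1, X3→X4, X5 and equate their X4, X5 entries.
Row 2 is now all distinguished symbols — the join is lossless.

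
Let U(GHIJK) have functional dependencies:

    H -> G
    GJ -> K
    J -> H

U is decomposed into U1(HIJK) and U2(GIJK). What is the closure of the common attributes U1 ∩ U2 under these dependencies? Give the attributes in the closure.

U1 ∩ U2 = {IJK}.
J → H applies, adding H
H → G applies, adding G
Closure: {GHIJK}.

GHIJK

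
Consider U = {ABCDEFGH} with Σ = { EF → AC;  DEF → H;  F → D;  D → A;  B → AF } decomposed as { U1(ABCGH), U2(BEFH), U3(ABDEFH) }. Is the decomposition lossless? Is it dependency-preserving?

lossy and not dependency-preserving

Lossless test (chase): Rows 2 and 3 agree on EF; apply EF→AC and equate their AC entries. Rows 2 and 3 agree on F; apply F→D and equate their D entries. Rows 1 and 2 agree on B; apply B→AF and equate their AF entries. Rows 1 and 2 agree on F; apply F→D and equate their D entries. No row becomes fully distinguished — the join is lossy.
Dependency preservation: the restricted closure of {EF} across the fragments never reaches {AC}, so EF → AC cannot be enforced without a join — not preserved.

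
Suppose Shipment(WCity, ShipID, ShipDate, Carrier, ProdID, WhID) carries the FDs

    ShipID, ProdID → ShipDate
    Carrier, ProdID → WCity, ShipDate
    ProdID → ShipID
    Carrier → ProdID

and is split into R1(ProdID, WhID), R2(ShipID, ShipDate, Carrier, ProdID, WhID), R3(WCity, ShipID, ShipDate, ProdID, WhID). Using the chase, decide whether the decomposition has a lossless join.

Chase test. Columns are WCity, ShipID, ShipDate, Carrier, ProdID, WhID; row i has aⱼ where attribute j ∈ Ri, else bᵢⱼ.
Initial tableau (one row per fragment):
  row 1: b11 b12 b13 b14 a5 a6
  row 2: b21 a2 a3 a4 a5 a6
  row 3: a1 a2 a3 b34 a5 a6
Rows 1 and 2 agree on ProdID; apply ProdID→ShipID and equate their ShipID entries.
Rows 1 and 2 agree on ShipID, ProdID; apply ShipID, ProdID→ShipDate and equate their ShipDate entries.
No row becomes fully distinguished — the join is lossy.

No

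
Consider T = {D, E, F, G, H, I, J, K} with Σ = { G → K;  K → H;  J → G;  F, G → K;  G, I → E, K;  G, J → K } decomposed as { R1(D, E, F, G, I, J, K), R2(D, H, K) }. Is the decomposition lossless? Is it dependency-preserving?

lossless and dependency-preserving

Lossless test: (D, K)⁺ = {D, H, K}, which contains all of one fragment — lossless.
Dependency preservation: every FD's attributes lie within a single fragment, so each can be enforced locally — preserved.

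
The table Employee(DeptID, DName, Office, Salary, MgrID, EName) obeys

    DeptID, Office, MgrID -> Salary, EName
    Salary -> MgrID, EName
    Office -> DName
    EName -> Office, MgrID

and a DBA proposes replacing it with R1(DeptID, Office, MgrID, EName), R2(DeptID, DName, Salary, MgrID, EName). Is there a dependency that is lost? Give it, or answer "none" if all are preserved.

Office -> DName

Check Office → DName: no single fragment contains all of {DName, Office}, and the restricted closure of {Office} across the fragments never reaches {DName}.
DeptID, Office, MgrID → Salary, EName is preserved.
Salary → MgrID, EName is preserved.
EName → Office, MgrID is preserved.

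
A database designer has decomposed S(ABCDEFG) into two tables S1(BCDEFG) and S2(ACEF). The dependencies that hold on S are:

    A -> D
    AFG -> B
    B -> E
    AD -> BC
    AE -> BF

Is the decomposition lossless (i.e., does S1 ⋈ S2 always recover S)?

No

Common attributes: S1 ∩ S2 = {CEF}.
No dependency enlarges {CEF}, so (CEF)⁺ = {CEF}.
The closure contains neither all of S1 = {BCDEFG} nor all of S2 = {ACEF}, so the common attributes are not a superkey of either fragment. The join is lossy.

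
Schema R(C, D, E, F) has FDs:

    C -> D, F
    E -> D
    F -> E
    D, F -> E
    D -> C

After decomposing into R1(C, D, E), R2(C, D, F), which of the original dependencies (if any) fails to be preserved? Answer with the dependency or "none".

none

C → D, F lies within R2.
E → D lies within R1.
F → E: restricted closure across fragments reaches E.
D, F → E: restricted closure across fragments reaches E.
D → C lies within R1.
Every dependency is enforceable on the fragments, so the decomposition is dependency-preserving.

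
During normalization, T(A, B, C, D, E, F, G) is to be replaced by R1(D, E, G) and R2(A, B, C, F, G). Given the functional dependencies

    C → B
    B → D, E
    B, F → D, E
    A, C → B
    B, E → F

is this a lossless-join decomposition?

Common attributes: R1 ∩ R2 = {G}.
No dependency enlarges {G}, so (G)⁺ = {G}.
The closure contains neither all of R1 = {D, E, G} nor all of R2 = {A, B, C, F, G}, so the common attributes are not a superkey of either fragment. The join is lossy.

No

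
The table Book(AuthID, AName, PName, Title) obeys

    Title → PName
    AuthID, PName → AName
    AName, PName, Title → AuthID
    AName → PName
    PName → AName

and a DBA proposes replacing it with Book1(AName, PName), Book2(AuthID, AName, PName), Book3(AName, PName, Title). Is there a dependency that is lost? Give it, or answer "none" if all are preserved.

Check AName, PName, Title → AuthID: no single fragment contains all of {AuthID, AName, PName, Title}, and the restricted closure of {AName, PName, Title} across the fragments never reaches {AuthID}.
Title → PName is preserved.
AuthID, PName → AName is preserved.
AName → PName is preserved.
PName → AName is preserved.

AName, PName, Title → AuthID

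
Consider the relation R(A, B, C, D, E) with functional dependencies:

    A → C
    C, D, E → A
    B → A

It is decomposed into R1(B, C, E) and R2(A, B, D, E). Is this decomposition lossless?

Yes

Common attributes: R1 ∩ R2 = {B, E}.
Closure of {B, E}: B → A applies, adding A; A → C applies, adding C. So (B, E)⁺ = {A, B, C, E}.
This closure contains every attribute of R1, so R1 ∩ R2 → R1. The join is lossless.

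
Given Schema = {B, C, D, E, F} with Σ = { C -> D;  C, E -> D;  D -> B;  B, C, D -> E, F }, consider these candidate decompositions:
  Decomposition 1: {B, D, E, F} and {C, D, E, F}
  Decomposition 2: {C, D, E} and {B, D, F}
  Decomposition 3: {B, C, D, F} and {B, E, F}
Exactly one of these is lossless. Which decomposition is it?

Decomposition 1: common = {D, E, F}, closure = {B, D, E, F} → lossless.
Decomposition 2: common = {D}, closure = {B, D} → lossy.
Decomposition 3: common = {B, F}, closure = {B, F} → lossy.

Decomposition 1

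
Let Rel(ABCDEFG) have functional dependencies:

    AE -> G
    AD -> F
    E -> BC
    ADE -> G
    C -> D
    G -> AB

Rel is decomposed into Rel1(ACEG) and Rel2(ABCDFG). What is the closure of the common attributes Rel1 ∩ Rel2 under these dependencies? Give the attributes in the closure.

Rel1 ∩ Rel2 = {ACG}.
C → D applies, adding D
G → AB applies, adding B
AD → F applies, adding F
Closure: {ABCDFG}.

ABCDFG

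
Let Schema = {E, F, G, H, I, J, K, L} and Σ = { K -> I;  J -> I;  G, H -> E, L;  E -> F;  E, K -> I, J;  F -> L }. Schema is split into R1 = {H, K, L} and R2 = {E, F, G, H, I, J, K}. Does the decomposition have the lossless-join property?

Common attributes: R1 ∩ R2 = {H, K}.
Closure of {H, K}: K → I applies, adding I. So (H, K)⁺ = {H, I, K}.
The closure contains neither all of R1 = {H, K, L} nor all of R2 = {E, F, G, H, I, J, K}, so the common attributes are not a superkey of either fragment. The join is lossy.

No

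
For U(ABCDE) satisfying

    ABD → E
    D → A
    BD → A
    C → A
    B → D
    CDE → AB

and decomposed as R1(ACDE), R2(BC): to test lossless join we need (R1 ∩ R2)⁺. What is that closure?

R1 ∩ R2 = {C}.
C → A applies, adding A
Closure: {AC}.

AC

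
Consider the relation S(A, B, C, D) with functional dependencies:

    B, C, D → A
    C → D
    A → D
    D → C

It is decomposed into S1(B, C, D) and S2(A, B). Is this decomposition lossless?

Common attributes: S1 ∩ S2 = {B}.
No dependency enlarges {B}, so (B)⁺ = {B}.
The closure contains neither all of S1 = {B, C, D} nor all of S2 = {A, B}, so the common attributes are not a superkey of either fragment. The join is lossy.

No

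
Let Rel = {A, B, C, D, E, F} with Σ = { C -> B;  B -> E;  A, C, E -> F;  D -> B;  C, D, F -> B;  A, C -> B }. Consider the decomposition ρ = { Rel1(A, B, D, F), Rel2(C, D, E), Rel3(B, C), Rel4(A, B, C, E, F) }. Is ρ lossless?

No

Chase test. Columns are A, B, C, D, E, F; row i has aⱼ where attribute j ∈ Reli, else bᵢⱼ.
Initial tableau (one row per fragment):
  row 1: a1 a2 b13 a4 b15 a6
  row 2: b21 b22 a3 a4 a5 b26
  row 3: b31 a2 a3 b34 b35 b36
  row 4: a1 a2 a3 b44 a5 a6
Rows 2 and 3 agree on C; apply C→B and equate their B entries.
Rows 1 and 2 agree on B; apply B→E and equate their E entries.
Rows 1 and 3 agree on B; apply B→E and equate their E entries.
No row becomes fully distinguished — the join is lossy.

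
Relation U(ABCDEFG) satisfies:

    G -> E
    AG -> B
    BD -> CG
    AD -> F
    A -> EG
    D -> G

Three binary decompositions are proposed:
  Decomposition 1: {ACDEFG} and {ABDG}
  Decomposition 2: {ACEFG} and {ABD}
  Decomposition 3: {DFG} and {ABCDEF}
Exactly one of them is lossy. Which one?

Decomposition 2

Decomposition 1: common = {ADG}, closure = {ABCDEFG} → lossless.
Decomposition 2: common = {A}, closure = {ABEG} → lossy.
Decomposition 3: common = {DF}, closure = {DEFG} → lossless.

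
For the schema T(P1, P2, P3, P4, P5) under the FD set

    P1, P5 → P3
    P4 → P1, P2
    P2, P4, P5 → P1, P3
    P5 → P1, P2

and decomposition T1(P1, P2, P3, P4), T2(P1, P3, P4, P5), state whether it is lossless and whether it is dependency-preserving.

Lossless test: (P1, P3, P4)⁺ = {P1, P2, P3, P4}, which contains all of one fragment — lossless.
Dependency preservation: the restricted closure of {P5} across the fragments never reaches {P1, P2}, so P5 → P1, P2 cannot be enforced without a join — not preserved.

lossless but not dependency-preserving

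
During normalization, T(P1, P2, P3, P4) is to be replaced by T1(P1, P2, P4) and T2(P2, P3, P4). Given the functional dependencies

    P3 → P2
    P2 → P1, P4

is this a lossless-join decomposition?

Yes

Common attributes: T1 ∩ T2 = {P2, P4}.
Closure of {P2, P4}: P2 → P1, P4 applies, adding P1. So (P2, P4)⁺ = {P1, P2, P4}.
This closure contains every attribute of T1, so T1 ∩ T2 → T1. The join is lossless.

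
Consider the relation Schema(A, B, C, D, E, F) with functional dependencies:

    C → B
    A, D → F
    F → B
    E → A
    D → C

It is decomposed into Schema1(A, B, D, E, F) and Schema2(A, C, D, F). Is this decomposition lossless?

Common attributes: Schema1 ∩ Schema2 = {A, D, F}.
Closure of {A, D, F}: F → B applies, adding B; D → C applies, adding C. So (A, D, F)⁺ = {A, B, C, D, F}.
This closure contains every attribute of Schema2, so Schema1 ∩ Schema2 → Schema2. The join is lossless.

Yes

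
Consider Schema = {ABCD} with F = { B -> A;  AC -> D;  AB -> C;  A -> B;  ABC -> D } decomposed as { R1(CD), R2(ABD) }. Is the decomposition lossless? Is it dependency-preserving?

lossy and not dependency-preserving

Lossless test: (D)⁺ = {D}, which is a superkey of neither fragment — lossy.
Dependency preservation: the restricted closure of {AB} across the fragments never reaches {C}, so AB → C cannot be enforced without a join — not preserved.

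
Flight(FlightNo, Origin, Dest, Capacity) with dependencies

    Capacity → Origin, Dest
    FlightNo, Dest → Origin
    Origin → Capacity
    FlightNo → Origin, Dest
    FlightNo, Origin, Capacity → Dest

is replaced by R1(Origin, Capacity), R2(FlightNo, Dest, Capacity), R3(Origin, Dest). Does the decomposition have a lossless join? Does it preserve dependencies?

lossless and dependency-preserving

Lossless test (chase): Rows 1 and 2 agree on Capacity; apply Capacity→Origin, Dest and equate their Origin, Dest entries. Rows 1 and 3 agree on Origin; apply Origin→Capacity and equate their Capacity entries. Row 2 is now all distinguished symbols — the join is lossless.
Dependency preservation: Capacity → Origin, Dest; FlightNo, Dest → Origin; FlightNo → Origin, Dest; FlightNo, Origin, Capacity → Dest are not contained in any single fragment, but the restricted closure of each left-hand side across the fragments still reaches the right-hand side; the remaining FDs each lie inside some fragment. All dependencies are preserved.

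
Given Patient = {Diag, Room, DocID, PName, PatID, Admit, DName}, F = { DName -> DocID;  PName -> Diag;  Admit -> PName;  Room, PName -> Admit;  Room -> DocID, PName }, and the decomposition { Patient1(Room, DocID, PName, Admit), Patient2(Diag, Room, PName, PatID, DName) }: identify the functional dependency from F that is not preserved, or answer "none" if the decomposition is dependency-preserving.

Check DName → DocID: no single fragment contains all of {DocID, DName}, and the restricted closure of {DName} across the fragments never reaches {DocID}.
PName → Diag is preserved.
Admit → PName is preserved.
Room, PName → Admit is preserved.
Room → DocID, PName is preserved.

DName -> DocID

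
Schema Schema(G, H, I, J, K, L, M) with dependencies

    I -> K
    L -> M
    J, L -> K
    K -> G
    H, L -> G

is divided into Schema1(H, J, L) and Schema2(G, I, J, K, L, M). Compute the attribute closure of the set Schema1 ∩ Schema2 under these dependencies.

Schema1 ∩ Schema2 = {J, L}.
L → M applies, adding M
J, L → K applies, adding K
K → G applies, adding G
Closure: {G, J, K, L, M}.

G, J, K, L, M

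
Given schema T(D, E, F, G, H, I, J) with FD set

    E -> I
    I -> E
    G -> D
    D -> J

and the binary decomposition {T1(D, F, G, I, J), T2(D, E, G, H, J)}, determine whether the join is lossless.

No

Common attributes: T1 ∩ T2 = {D, G, J}.
No dependency enlarges {D, G, J}, so (D, G, J)⁺ = {D, G, J}.
The closure contains neither all of T1 = {D, F, G, I, J} nor all of T2 = {D, E, G, H, J}, so the common attributes are not a superkey of either fragment. The join is lossy.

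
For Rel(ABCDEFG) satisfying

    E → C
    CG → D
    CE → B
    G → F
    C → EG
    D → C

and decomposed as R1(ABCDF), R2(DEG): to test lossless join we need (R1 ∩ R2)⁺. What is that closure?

BCDEFG

R1 ∩ R2 = {D}.
D → C applies, adding C
C → EG applies, adding EG
CE → B applies, adding B
G → F applies, adding F
Closure: {BCDEFG}.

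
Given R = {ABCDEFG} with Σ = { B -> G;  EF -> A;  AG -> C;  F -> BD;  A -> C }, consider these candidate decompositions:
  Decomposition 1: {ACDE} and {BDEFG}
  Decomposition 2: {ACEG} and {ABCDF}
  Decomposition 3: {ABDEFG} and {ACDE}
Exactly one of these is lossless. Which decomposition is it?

Decomposition 3

Decomposition 1: common = {DE}, closure = {DE} → lossy.
Decomposition 2: common = {AC}, closure = {AC} → lossy.
Decomposition 3: common = {ADE}, closure = {ACDE} → lossless.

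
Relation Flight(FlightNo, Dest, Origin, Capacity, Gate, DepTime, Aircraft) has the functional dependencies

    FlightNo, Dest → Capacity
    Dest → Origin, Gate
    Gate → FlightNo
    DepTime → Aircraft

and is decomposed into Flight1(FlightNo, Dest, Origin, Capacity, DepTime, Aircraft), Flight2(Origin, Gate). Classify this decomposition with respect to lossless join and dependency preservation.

lossy and not dependency-preserving

Lossless test: (Origin)⁺ = {Origin}, which is a superkey of neither fragment — lossy.
Dependency preservation: the restricted closure of {Dest} across the fragments never reaches {Origin, Gate}, so Dest → Origin, Gate cannot be enforced without a join — not preserved.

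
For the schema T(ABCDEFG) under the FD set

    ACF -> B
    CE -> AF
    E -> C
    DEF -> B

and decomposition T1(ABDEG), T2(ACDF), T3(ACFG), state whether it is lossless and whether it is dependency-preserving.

lossy and not dependency-preserving

Lossless test (chase): Rows 2 and 3 agree on ACF; apply ACF→B and equate their B entries. No row becomes fully distinguished — the join is lossy.
Dependency preservation: the restricted closure of {ACF} across the fragments never reaches {B}, so ACF → B cannot be enforced without a join — not preserved.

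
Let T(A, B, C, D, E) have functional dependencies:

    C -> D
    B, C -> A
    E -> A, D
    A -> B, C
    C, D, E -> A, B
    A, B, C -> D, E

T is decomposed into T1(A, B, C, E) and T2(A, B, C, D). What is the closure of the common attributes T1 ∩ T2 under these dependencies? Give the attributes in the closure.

A, B, C, D, E

T1 ∩ T2 = {A, B, C}.
C → D applies, adding D
A, B, C → D, E applies, adding E
Closure: {A, B, C, D, E}.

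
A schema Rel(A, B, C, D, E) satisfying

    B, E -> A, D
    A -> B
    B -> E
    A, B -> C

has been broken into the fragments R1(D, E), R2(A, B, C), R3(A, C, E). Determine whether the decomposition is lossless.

Chase test. Columns are A, B, C, D, E; row i has aⱼ where attribute j ∈ Ri, else bᵢⱼ.
Initial tableau (one row per fragment):
  row 1: b11 b12 b13 a4 a5
  row 2: a1 a2 a3 b24 b25
  row 3: a1 b32 a3 b34 a5
Rows 2 and 3 agree on A; apply A→B and equate their B entries.
Rows 2 and 3 agree on B; apply B→E and equate their E entries.
Rows 2 and 3 agree on B, E; apply B, E→A, D and equate their A, D entries.
No row becomes fully distinguished — the join is lossy.

No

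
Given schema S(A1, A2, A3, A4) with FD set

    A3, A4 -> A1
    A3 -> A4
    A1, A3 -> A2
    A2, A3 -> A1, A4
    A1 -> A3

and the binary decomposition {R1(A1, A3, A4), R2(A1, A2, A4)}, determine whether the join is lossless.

Yes

Common attributes: R1 ∩ R2 = {A1, A4}.
Closure of {A1, A4}: A1 → A3 applies, adding A3; A1, A3 → A2 applies, adding A2. So (A1, A4)⁺ = {A1, A2, A3, A4}.
This closure contains every attribute of R1, so R1 ∩ R2 → R1. The join is lossless.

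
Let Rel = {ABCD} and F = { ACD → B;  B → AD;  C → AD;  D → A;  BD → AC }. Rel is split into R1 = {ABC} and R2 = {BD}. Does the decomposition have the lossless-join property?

Common attributes: R1 ∩ R2 = {B}.
Closure of {B}: B → AD applies, adding AD; BD → AC applies, adding C. So (B)⁺ = {ABCD}.
This closure contains every attribute of R1, so R1 ∩ R2 → R1. The join is lossless.

Yes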